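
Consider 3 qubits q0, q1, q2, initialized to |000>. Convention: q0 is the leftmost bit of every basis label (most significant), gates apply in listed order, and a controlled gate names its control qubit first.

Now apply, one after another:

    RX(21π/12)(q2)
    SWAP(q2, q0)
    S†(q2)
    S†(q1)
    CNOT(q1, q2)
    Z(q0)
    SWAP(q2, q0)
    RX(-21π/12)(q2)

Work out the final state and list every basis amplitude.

The final amplitudes are sqrt(2)/2 on |000>, -sqrt(2)*I/2 on |001>, and 0 on every other basis state.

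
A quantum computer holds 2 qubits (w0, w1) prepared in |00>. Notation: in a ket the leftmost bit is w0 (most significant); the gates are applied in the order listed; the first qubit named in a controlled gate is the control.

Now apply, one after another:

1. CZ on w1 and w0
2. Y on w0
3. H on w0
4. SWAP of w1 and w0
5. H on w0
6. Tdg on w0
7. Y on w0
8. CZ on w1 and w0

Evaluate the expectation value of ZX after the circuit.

The expectation value of ZX is -1.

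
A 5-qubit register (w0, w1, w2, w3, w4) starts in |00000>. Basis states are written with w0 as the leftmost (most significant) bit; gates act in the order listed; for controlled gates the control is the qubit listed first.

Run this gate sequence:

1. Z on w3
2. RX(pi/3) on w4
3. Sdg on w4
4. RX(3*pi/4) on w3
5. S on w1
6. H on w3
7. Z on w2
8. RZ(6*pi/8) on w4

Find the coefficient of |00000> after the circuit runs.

The amplitude on |00000> is sqrt(6)*(-sqrt(sqrt(2) + 2) - I*sqrt(2 - sqrt(2)))*exp(I*pi/8)/8.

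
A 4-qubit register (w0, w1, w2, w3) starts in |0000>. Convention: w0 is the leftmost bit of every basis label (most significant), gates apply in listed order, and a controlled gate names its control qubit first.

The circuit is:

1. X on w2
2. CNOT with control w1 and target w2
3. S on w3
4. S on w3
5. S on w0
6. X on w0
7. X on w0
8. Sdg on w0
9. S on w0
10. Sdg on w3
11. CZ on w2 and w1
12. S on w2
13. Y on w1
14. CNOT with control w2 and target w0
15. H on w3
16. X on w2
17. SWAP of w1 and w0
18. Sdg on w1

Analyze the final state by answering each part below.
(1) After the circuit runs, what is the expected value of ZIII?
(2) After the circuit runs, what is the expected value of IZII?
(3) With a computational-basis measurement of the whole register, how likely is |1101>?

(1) In the final state, ZIII has expectation -1.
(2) The expectation value of IZII is -1.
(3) A full measurement returns |1101> with probability 1/2.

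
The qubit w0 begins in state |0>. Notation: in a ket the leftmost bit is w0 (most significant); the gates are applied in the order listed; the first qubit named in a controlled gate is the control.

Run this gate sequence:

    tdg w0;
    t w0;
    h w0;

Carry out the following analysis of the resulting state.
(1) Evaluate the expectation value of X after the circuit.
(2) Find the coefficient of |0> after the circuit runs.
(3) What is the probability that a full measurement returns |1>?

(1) In the final state, X has expectation 1.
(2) |0> carries amplitude sqrt(2)/2 in the final state.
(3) Outcome |1> occurs with probability 1/2.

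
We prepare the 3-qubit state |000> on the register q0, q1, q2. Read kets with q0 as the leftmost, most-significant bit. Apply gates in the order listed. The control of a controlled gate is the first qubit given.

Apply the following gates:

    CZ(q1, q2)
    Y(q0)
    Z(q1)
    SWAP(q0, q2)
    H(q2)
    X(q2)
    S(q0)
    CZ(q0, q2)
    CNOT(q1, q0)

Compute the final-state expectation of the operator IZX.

In the final state, IZX has expectation -1.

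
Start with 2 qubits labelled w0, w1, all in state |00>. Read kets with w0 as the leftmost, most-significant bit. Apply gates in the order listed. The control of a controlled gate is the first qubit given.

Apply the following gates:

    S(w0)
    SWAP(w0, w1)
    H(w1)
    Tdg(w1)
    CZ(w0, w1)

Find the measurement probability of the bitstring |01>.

Outcome |01> occurs with probability 1/2.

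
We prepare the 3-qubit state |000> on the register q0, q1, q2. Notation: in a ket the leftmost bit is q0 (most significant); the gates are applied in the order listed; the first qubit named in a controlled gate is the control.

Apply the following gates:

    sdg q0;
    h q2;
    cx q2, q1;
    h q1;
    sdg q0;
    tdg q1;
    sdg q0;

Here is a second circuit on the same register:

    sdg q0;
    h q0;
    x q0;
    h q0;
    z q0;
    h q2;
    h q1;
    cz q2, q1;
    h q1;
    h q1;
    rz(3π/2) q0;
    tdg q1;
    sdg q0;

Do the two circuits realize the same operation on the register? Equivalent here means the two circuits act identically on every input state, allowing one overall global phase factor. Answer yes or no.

Yes — the two circuits implement the same unitary up to a global phase.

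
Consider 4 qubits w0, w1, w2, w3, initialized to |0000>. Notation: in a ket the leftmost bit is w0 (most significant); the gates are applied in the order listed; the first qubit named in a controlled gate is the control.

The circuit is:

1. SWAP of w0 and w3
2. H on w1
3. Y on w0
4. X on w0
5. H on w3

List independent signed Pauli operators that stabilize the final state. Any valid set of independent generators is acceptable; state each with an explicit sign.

The stabilizer group can be generated by +IXII, +IIIX, +ZIII, +IIZI, among other valid generating sets.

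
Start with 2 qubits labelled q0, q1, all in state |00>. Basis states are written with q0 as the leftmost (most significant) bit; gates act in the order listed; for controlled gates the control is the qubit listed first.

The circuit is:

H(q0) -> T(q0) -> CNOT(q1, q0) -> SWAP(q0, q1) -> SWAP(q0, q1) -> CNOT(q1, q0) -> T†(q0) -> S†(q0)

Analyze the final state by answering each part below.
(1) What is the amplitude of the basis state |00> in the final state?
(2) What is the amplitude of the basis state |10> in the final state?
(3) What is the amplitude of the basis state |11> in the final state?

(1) |00> carries amplitude sqrt(2)/2 in the final state. Key observation: gates 3-6 undo each other exactly, leaving only the rest of the circuit to track.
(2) The amplitude on |10> is -sqrt(2)*I/2.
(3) The final state's coefficient on |11> equals 0.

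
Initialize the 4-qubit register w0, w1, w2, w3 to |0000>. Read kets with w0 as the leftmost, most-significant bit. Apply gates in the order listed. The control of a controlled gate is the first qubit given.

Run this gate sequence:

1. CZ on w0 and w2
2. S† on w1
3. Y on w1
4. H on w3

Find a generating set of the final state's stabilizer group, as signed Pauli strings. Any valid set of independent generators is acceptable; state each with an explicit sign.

One valid set of independent stabilizer generators is +IIIX, +ZIII, -IZII, +IIZI (any independent generating set of the same group is equally correct).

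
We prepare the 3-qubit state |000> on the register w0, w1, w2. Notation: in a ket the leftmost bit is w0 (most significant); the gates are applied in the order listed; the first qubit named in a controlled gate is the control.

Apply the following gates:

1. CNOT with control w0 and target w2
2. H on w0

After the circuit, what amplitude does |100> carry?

The amplitude on |100> is sqrt(2)/2.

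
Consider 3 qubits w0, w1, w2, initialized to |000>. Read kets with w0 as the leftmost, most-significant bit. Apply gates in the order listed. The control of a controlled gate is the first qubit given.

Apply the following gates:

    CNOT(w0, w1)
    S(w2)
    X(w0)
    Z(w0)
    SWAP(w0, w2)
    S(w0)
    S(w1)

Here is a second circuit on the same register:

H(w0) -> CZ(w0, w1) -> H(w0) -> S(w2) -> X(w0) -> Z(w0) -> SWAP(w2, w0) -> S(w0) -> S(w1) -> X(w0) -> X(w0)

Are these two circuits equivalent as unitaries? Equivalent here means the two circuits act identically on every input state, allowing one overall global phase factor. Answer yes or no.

No: there is an input state on which the two circuits produce genuinely different outputs (not merely differing by a phase).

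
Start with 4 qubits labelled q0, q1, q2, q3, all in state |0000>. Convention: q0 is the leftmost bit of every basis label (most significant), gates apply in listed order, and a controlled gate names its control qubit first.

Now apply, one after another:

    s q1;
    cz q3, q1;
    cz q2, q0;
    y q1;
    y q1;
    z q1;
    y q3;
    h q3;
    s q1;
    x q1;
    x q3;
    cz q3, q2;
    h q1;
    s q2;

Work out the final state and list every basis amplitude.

The final amplitudes are -I/2 on |0000>, I/2 on |0001>, I/2 on |0100>, -I/2 on |0101>, and 0 on every other basis state.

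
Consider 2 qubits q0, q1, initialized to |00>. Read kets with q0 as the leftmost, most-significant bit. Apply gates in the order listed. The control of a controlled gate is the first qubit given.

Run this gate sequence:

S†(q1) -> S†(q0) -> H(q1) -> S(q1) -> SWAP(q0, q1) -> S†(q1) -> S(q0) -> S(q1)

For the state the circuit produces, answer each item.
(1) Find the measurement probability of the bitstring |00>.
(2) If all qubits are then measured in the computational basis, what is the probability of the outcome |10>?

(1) The probability of measuring |00> is 1/2.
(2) The probability of measuring |10> is 1/2.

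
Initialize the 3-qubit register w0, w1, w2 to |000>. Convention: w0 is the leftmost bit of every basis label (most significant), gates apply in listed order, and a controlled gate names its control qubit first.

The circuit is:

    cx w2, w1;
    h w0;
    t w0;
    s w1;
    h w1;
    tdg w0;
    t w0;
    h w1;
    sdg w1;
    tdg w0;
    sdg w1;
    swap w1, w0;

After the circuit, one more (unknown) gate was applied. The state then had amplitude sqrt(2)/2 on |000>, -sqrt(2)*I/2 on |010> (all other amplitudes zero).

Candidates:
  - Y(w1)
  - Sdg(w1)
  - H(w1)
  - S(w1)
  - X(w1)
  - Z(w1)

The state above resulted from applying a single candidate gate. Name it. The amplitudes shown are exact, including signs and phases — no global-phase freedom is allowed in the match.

The applied gate was Sdg(w1).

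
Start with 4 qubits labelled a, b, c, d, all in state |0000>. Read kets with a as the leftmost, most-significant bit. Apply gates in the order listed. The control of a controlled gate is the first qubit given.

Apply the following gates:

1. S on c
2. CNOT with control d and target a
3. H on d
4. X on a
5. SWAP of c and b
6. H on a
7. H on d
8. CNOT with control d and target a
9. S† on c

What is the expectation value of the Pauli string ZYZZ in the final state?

The observable ZYZZ averages to 0.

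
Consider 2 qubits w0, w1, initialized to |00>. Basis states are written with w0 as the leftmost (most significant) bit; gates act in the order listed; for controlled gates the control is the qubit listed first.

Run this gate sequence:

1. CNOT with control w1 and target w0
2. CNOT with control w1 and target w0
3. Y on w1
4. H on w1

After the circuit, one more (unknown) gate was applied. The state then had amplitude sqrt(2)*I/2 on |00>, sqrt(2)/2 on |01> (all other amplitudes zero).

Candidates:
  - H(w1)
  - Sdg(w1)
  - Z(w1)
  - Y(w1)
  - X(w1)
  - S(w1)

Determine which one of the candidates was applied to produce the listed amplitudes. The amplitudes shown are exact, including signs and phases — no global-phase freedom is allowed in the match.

It was S(w1) that produced the state shown. Key observation: gates 1-2 undo each other exactly, leaving only the rest of the circuit to track.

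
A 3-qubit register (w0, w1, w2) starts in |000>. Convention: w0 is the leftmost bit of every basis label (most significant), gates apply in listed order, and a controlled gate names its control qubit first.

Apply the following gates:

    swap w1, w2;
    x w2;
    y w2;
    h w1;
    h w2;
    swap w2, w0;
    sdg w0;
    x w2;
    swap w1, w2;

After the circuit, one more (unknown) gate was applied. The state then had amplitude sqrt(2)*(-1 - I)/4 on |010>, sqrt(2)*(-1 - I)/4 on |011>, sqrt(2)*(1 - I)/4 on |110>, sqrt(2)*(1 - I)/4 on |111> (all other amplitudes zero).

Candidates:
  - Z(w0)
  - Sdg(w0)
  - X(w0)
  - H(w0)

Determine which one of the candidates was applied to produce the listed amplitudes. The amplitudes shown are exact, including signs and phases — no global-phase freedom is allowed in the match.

The unique candidate consistent with the amplitudes is H(w0).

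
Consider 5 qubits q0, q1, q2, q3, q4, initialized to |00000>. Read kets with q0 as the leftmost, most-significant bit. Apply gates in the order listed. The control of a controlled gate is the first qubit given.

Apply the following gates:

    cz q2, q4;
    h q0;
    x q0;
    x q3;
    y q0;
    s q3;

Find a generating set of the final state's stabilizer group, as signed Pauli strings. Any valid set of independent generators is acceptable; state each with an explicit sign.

One valid set of independent stabilizer generators is -XIIII, +IZIII, +IIZII, -IIIZI, +IIIIZ (any independent generating set of the same group is equally correct).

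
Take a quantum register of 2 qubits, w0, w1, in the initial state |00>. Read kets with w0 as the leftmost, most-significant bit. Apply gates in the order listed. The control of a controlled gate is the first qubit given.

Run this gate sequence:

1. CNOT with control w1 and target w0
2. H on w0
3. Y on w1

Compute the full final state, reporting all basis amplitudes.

The final amplitudes are 0 on |00>, sqrt(2)*I/2 on |01>, 0 on |10>, sqrt(2)*I/2 on |11>.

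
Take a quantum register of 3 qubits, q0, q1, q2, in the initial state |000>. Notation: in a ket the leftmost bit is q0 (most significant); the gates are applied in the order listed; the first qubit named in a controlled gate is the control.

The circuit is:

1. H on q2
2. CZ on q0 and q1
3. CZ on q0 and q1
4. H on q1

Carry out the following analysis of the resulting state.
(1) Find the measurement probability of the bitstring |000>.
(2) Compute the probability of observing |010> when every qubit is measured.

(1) The probability of measuring |000> is 1/4. Key observation: steps 2-3 multiply out to the identity, so the circuit reduces to the remaining gates.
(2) Outcome |010> occurs with probability 1/4.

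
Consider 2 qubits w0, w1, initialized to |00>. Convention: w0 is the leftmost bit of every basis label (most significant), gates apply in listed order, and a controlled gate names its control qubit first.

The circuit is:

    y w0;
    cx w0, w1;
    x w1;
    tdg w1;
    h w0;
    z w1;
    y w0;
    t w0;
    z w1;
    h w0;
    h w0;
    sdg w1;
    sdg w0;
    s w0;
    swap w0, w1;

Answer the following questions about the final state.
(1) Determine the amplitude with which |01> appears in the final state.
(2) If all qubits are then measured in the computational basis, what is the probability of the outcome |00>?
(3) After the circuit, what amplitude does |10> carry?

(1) The amplitude on |01> is -sqrt(2)*exp(I*pi/4)/2. Key observation: gates 10-11 undo each other exactly, leaving only the rest of the circuit to track.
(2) The probability of measuring |00> is 1/2.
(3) The amplitude on |10> is 0.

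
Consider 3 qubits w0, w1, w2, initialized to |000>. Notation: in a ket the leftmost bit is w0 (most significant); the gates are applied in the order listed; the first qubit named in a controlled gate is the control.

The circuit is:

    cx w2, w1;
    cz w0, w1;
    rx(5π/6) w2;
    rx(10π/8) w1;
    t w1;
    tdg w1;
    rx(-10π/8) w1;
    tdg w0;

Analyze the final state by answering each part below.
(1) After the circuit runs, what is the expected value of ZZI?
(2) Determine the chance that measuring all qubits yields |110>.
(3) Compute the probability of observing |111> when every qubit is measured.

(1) The observable ZZI averages to 1. Key observation: steps 4-7 multiply out to the identity, so the circuit reduces to the remaining gates.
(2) A full measurement returns |110> with probability 0.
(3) The probability of measuring |111> is 0.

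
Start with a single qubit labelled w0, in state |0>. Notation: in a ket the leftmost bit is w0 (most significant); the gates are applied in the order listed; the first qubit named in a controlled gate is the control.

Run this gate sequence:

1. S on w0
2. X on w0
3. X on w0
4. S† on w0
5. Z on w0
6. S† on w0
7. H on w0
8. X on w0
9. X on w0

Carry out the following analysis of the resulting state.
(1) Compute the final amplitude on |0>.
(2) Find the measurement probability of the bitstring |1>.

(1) The amplitude on |0> is sqrt(2)/2. Key observation: gates 1-4 undo each other exactly, leaving only the rest of the circuit to track.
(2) Outcome |1> occurs with probability 1/2.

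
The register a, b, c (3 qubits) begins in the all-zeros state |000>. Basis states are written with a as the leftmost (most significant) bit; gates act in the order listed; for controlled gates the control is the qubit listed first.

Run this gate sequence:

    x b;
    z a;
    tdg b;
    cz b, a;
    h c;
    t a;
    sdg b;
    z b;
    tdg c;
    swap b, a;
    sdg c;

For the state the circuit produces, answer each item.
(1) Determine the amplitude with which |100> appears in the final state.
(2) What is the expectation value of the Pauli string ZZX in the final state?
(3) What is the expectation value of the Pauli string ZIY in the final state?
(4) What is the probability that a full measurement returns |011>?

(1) The final state's coefficient on |100> equals sqrt(2)*exp(I*pi/4)/2.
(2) The expectation value of ZZX is sqrt(2)/2.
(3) The observable ZIY averages to sqrt(2)/2.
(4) Outcome |011> occurs with probability 0.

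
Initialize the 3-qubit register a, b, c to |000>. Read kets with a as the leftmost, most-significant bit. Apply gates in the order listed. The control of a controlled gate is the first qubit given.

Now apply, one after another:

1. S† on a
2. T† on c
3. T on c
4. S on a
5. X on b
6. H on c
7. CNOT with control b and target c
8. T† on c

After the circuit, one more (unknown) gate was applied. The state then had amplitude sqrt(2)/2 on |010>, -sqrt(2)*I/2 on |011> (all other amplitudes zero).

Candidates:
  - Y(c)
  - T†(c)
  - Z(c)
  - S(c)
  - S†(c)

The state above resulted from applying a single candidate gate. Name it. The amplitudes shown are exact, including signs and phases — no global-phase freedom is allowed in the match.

The applied gate was T†(c). Key observation: steps 1-4 multiply out to the identity, so the circuit reduces to the remaining gates.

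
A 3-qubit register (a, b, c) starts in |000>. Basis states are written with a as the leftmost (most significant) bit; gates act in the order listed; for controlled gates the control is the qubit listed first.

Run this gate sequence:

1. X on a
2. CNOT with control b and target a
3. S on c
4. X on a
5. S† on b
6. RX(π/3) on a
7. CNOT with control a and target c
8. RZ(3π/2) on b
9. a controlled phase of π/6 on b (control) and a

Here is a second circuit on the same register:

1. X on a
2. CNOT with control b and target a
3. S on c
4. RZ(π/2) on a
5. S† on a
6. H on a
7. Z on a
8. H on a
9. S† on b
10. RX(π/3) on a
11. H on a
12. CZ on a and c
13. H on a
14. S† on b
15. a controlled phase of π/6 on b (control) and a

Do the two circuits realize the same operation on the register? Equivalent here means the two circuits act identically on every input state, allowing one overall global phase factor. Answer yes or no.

No: there is an input state on which the two circuits produce genuinely different outputs (not merely differing by a phase).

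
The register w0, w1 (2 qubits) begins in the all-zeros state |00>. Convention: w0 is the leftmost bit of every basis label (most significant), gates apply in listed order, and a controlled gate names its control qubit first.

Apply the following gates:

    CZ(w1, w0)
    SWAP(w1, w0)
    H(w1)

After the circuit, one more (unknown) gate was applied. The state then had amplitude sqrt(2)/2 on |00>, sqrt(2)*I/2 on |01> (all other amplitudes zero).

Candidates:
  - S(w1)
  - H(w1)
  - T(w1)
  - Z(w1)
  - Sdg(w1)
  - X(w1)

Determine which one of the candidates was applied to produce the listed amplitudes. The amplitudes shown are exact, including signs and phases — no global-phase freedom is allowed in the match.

It was S(w1) that produced the state shown.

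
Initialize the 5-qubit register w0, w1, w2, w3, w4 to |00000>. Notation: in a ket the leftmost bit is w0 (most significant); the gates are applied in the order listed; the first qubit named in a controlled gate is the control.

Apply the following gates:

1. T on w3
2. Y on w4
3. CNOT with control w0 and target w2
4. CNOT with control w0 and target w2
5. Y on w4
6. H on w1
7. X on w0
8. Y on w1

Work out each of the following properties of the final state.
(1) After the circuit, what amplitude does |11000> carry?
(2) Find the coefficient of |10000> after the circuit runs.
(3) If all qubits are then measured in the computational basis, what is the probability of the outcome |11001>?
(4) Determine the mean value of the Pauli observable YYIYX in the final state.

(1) |11000> carries amplitude sqrt(2)*I/2 in the final state. Key observation: gates 2-5 undo each other exactly, leaving only the rest of the circuit to track.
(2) |10000> carries amplitude -sqrt(2)*I/2 in the final state.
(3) Outcome |11001> occurs with probability 0.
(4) The observable YYIYX averages to 0.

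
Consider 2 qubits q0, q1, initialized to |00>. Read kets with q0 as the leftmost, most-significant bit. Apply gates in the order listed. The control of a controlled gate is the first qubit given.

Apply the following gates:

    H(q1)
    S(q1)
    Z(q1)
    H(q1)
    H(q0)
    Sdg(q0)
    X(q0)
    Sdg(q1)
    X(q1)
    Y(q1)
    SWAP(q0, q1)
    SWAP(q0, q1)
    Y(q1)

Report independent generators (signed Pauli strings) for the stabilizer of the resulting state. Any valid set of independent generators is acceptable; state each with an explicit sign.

The stabilizer group can be generated by +YI, +IX, among other valid generating sets. Key observation: steps 10-13 multiply out to the identity, so the circuit reduces to the remaining gates.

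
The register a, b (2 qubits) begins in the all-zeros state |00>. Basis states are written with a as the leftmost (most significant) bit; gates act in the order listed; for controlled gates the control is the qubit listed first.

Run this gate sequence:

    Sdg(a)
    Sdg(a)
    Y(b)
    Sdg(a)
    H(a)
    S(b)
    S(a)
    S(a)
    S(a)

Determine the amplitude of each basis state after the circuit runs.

After the circuit, the state carries amplitude 0 on |00>, -sqrt(2)/2 on |01>, 0 on |10>, sqrt(2)*I/2 on |11>.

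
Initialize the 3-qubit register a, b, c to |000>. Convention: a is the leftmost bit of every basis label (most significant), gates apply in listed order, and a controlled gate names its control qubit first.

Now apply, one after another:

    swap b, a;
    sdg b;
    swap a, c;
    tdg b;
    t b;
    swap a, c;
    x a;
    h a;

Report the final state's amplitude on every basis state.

After the circuit, the state carries amplitude sqrt(2)/2 on |000>, -sqrt(2)/2 on |100>, and 0 on every other basis state. Key observation: steps 3-6 multiply out to the identity, so the circuit reduces to the remaining gates.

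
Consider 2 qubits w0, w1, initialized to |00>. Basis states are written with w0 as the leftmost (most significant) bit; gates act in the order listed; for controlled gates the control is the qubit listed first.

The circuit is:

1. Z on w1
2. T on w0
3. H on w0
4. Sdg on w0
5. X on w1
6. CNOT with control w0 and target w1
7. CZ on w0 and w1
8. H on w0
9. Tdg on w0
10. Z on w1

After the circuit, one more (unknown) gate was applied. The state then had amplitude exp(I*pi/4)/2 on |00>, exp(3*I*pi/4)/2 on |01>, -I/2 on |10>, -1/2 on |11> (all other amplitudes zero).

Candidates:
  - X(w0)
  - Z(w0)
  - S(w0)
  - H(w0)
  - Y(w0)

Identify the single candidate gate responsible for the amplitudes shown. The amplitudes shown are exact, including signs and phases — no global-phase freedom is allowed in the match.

It was X(w0) that produced the state shown.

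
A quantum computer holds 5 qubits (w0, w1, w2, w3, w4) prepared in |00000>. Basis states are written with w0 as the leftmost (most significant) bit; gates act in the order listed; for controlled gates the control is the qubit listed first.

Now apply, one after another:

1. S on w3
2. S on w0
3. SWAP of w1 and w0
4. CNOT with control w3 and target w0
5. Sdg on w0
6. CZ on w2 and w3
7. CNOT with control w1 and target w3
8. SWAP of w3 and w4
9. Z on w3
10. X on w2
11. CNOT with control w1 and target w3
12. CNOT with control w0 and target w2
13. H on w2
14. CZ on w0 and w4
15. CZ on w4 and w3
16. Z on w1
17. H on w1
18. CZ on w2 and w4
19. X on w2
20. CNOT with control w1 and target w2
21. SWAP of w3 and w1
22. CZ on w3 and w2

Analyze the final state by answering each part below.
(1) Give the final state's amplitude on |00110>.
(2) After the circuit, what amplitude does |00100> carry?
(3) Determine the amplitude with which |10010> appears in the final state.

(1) The final state's coefficient on |00110> equals 1/2.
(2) The final state's coefficient on |00100> equals 1/2.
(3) |10010> carries amplitude 0 in the final state.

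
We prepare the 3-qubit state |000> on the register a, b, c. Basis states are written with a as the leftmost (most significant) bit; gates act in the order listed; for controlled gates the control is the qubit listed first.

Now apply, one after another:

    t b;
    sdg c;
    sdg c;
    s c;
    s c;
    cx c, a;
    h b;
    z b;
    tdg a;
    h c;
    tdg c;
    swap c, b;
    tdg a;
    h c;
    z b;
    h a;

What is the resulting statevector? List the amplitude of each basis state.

After the circuit, the state carries amplitude 0 on |000>, 1/2 on |001>, 0 on |010>, exp(3*I*pi/4)/2 on |011>, 0 on |100>, 1/2 on |101>, 0 on |110>, exp(3*I*pi/4)/2 on |111>.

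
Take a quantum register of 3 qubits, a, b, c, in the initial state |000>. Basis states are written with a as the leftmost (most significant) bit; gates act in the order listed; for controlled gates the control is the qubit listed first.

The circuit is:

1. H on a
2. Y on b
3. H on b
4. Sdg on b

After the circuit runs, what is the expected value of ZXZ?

The expectation value of ZXZ is 0.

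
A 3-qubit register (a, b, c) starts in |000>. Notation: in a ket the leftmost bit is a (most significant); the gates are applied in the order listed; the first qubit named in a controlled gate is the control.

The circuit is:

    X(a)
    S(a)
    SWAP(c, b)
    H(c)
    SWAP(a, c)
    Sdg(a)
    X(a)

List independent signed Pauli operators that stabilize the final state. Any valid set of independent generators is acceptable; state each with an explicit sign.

The stabilizer group can be generated by +YII, +IZI, -IIZ, among other valid generating sets.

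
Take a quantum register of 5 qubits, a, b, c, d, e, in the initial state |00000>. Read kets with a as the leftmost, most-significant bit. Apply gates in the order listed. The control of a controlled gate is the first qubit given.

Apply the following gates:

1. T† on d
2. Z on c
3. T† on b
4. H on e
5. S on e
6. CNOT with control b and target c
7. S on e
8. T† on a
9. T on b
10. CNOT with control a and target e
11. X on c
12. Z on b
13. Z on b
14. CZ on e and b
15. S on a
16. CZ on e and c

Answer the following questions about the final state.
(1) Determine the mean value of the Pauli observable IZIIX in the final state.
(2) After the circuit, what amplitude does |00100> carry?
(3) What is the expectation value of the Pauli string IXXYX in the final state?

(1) In the final state, IZIIX has expectation 1.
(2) |00100> carries amplitude sqrt(2)/2 in the final state.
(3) The expectation value of IXXYX is 0.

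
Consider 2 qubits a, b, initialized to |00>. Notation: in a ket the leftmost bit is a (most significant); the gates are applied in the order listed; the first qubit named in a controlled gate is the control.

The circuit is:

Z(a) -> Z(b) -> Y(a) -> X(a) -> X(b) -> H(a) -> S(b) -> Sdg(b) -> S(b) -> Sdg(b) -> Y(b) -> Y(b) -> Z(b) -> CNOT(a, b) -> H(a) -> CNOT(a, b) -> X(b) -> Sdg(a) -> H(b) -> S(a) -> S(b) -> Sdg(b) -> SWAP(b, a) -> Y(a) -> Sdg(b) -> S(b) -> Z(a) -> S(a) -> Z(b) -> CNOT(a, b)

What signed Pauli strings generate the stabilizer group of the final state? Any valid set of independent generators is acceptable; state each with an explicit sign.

The stabilizer group can be generated by +YI, -IZ, among other valid generating sets. Key observation: the block from step 7 through step 10 cancels to the identity and can be dropped.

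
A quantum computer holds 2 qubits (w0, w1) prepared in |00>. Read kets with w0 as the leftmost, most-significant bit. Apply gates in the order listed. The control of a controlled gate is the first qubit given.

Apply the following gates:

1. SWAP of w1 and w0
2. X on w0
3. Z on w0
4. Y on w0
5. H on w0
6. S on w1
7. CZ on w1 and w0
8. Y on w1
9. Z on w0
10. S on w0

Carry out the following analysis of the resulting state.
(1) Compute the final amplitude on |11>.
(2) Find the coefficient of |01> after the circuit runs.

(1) |11> carries amplitude sqrt(2)*I/2 in the final state.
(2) The amplitude on |01> is -sqrt(2)/2.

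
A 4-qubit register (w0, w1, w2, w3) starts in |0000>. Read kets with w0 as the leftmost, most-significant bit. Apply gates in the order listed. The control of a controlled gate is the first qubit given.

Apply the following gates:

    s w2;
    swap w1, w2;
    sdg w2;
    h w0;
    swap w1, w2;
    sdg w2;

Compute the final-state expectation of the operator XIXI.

In the final state, XIXI has expectation 0.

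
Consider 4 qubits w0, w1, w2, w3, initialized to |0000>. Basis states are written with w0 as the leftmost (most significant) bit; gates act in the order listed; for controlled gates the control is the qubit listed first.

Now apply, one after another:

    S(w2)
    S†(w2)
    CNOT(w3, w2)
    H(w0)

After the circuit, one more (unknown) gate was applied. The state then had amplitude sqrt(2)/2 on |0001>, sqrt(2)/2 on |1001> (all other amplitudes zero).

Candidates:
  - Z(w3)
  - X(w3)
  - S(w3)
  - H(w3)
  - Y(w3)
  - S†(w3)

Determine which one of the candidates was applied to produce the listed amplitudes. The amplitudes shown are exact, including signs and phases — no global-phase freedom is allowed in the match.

The unique candidate consistent with the amplitudes is X(w3). Key observation: steps 1-2 multiply out to the identity, so the circuit reduces to the remaining gates.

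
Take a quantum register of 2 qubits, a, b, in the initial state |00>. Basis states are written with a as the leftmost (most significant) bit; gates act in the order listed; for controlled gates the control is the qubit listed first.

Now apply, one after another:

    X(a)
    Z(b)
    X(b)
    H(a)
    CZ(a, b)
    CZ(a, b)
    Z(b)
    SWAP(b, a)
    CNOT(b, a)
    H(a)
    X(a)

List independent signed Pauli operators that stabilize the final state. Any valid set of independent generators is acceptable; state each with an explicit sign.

The stabilizer group can be generated by -XZ, +ZX, among other valid generating sets.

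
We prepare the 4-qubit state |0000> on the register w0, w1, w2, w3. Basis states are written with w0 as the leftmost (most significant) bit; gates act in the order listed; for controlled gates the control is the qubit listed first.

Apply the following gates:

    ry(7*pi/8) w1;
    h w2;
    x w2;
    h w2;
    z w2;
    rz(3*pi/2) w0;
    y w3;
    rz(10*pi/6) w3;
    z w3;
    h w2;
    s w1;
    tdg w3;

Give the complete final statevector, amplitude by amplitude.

The final amplitudes are -sqrt(2)*exp(I*pi/3)*sin(pi/16)/2 on |0001>, -sqrt(2)*exp(I*pi/3)*sin(pi/16)/2 on |0011>, -sqrt(2)*exp(5*I*pi/6)*cos(pi/16)/2 on |0101>, -sqrt(2)*exp(5*I*pi/6)*cos(pi/16)/2 on |0111>, and 0 on every other basis state. Key observation: gates 2-5 undo each other exactly, leaving only the rest of the circuit to track.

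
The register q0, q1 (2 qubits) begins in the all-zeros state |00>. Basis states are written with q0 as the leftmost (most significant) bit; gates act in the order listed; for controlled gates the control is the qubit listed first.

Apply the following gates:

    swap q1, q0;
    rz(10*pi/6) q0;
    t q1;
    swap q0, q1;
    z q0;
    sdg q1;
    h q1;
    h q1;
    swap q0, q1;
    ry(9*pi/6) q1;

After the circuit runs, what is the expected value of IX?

The expectation value of IX is -1. Key observation: gates 7-8 undo each other exactly, leaving only the rest of the circuit to track.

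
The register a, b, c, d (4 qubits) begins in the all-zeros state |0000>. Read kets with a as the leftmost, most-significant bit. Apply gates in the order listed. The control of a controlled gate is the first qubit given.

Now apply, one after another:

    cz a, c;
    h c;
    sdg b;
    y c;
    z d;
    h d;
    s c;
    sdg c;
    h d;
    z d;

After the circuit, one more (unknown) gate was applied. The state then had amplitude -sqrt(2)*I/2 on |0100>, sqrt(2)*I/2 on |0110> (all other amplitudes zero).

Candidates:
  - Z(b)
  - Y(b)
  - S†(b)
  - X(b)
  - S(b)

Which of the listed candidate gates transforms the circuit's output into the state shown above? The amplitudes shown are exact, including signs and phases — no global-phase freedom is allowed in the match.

The applied gate was X(b).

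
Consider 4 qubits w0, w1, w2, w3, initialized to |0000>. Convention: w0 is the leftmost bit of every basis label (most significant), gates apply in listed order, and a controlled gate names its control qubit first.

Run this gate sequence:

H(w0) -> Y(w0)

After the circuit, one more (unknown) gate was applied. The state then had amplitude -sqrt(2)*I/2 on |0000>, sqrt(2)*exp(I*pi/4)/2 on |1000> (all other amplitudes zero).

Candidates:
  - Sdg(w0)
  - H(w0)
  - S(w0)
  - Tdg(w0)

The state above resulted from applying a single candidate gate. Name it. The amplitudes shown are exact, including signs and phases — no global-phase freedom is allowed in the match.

It was Tdg(w0) that produced the state shown.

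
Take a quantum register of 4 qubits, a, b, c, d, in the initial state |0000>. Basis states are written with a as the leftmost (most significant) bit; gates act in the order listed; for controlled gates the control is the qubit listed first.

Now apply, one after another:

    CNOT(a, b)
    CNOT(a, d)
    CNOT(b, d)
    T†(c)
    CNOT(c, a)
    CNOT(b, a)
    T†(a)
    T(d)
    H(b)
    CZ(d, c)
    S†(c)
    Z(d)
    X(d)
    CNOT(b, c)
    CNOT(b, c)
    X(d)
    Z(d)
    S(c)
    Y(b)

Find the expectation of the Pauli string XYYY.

The expectation value of XYYY is 0. Key observation: steps 11-18 multiply out to the identity, so the circuit reduces to the remaining gates.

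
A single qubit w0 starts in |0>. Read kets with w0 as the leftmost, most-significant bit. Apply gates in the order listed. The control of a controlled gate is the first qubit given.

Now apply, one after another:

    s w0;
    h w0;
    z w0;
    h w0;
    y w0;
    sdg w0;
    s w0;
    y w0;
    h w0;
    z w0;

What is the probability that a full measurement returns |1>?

Outcome |1> occurs with probability 1/2. Key observation: the block from step 4 through step 9 cancels to the identity and can be dropped.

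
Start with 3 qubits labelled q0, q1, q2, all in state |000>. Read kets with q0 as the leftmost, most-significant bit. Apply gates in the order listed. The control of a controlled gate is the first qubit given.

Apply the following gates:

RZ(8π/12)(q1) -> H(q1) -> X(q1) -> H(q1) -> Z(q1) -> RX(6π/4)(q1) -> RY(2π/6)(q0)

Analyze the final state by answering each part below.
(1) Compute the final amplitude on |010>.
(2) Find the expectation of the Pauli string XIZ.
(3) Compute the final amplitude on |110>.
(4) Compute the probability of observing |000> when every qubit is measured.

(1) |010> carries amplitude -sqrt(6)*exp(I*pi/6)/4 in the final state.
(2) In the final state, XIZ has expectation sqrt(3)/2.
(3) The final state's coefficient on |110> equals -sqrt(2)*exp(I*pi/6)/4.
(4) Outcome |000> occurs with probability 3/8.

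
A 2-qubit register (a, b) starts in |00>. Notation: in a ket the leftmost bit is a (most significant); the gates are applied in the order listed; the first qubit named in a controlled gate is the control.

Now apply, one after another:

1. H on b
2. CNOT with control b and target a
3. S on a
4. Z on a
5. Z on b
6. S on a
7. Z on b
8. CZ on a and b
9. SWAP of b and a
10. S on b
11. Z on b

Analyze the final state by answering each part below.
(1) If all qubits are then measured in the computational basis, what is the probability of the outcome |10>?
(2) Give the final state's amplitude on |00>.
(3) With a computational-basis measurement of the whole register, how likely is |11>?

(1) The probability of measuring |10> is 0.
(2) The final state's coefficient on |00> equals sqrt(2)/2.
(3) The probability of measuring |11> is 1/2.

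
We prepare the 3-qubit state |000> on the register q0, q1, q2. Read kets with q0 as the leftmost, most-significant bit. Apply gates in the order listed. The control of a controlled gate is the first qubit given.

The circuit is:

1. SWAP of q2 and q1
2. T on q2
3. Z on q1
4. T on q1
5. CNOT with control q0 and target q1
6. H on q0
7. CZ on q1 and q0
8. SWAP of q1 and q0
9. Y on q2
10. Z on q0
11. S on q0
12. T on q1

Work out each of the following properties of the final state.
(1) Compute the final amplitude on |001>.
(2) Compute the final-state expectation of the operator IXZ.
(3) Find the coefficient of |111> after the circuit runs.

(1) The final state's coefficient on |001> equals sqrt(2)*I/2.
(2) The expectation value of IXZ is -sqrt(2)/2.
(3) The final state's coefficient on |111> equals 0.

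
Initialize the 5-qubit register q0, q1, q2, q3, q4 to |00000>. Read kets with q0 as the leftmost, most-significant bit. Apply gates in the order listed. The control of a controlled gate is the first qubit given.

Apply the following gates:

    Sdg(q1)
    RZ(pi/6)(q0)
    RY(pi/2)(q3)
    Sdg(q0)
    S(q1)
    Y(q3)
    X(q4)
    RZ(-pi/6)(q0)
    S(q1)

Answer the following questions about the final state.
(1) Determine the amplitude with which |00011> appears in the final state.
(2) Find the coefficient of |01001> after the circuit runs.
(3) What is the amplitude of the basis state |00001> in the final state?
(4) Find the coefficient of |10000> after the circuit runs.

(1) |00011> carries amplitude sqrt(2)*I/2 in the final state.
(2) The amplitude on |01001> is 0.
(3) The amplitude on |00001> is -sqrt(2)*I/2.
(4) |10000> carries amplitude 0 in the final state.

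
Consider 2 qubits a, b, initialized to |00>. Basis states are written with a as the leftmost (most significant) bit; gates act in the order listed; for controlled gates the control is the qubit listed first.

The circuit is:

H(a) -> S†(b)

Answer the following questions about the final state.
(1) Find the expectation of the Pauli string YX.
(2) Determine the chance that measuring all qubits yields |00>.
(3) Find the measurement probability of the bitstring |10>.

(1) The expectation value of YX is 0.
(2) Outcome |00> occurs with probability 1/2.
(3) The probability of measuring |10> is 1/2.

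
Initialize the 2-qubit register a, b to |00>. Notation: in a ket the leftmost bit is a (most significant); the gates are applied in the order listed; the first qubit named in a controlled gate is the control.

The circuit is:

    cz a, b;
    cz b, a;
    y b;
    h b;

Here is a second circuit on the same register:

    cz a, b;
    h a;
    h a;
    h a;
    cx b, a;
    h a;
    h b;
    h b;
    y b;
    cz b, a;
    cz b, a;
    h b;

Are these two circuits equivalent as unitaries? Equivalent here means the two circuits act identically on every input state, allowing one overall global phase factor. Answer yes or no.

Yes, they are equivalent — the unitaries differ by at most a global phase.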